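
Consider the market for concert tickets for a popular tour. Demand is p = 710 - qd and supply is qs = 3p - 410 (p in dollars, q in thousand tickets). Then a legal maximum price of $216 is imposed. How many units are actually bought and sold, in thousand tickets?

238

Rearranging demand gives qd = 710 - p. Equilibrium: 710 - p = 3p - 410, so 1120 = 4p and p* = 280, q* = 430.
The ceiling of 216 is below the equilibrium price 280, so it binds.
At p = 216: qd = 710 - 216 = 494 and qs = 3·216 - 410 = 238.
The quantity actually transacted is the short side, supply: 238.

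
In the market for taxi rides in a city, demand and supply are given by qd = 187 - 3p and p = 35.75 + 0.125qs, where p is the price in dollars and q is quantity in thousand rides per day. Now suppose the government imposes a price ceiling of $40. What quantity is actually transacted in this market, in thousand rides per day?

34

Rearranging supply gives qs = 8p - 286. Setting quantity demanded equal to quantity supplied, 187 - 3p = 8p - 286, gives p* = 43 and q* = 58.
The ceiling of 40 is below the equilibrium price 43, so it binds.
At p = 40: qd = 187 - 3·40 = 67 and qs = 8·40 - 286 = 34.
The quantity actually transacted is the short side, supply: 34.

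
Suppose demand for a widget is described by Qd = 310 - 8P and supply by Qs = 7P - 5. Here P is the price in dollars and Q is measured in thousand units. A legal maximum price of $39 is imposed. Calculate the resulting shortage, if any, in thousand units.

In a free market, 310 - 8P = 7P - 5 gives the equilibrium P* = 21, Q* = 142.
Since 39 is above P* = 21, the ceiling does not bind and the free-market outcome prevails.
Since the control does not bind, there is no shortage.

0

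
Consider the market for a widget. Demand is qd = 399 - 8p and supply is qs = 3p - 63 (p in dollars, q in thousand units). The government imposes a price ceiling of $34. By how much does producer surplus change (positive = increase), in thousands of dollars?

-408

Without the control the market clears where 399 - 8p = 3p - 63, i.e. p* = 42 and q* = 63.
The ceiling of 34 is below the equilibrium price 42, so it binds.
At p = 34: qd = 399 - 8·34 = 127 and qs = 3·34 - 63 = 39.
Producer surplus without the control is ½ · (42 - 21) · 63 = 661.5.
With the ceiling, producers sell 39 units at 34, so PS = ½ · (34 - 21) · 39 = 253.5.
Change in producer surplus = 253.5 - 661.5 = -408.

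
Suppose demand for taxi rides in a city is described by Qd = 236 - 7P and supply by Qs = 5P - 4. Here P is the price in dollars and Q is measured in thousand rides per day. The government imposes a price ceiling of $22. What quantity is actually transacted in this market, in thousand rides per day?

96

Without the control the market clears where 236 - 7P = 5P - 4, i.e. P* = 20 and Q* = 96.
Since 22 is above P* = 20, the ceiling does not bind and the free-market outcome prevails.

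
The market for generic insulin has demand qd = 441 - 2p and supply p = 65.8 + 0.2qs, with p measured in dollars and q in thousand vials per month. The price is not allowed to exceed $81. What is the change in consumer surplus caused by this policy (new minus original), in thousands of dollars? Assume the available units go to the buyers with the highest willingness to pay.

Rearranging supply gives qs = 5p - 329. Without the control the market clears where 441 - 2p = 5p - 329, i.e. p* = 110 and q* = 221.
Because the ceiling (81) lies below the market-clearing price, it is binding.
At p = 81: qd = 441 - 2·81 = 279 and qs = 5·81 - 329 = 76.
Consumer surplus without the control is ½ · (220.5 - 110) · 221 = 12210.25.
With the ceiling, 76 units are sold at 81 (assume they go to the highest-value buyers). The demand price at q = 76 is 182.5, so CS = ½ · [(220.5 - 81) + (182.5 - 81)] · 76 = 9158.
Change in consumer surplus = 9158 - 12210.25 = -3052.25.

-3052.25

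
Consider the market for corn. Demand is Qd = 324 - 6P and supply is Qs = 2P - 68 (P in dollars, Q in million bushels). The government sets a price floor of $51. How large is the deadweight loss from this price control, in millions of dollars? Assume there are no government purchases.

In a free market, 324 - 6P = 2P - 68 gives the equilibrium P* = 49, Q* = 30.
The floor of 51 is above the equilibrium price 49, so it binds.
At P = 51: Qd = 324 - 6·51 = 18 and Qs = 2·51 - 68 = 34.
Quantity traded falls to 18. At Q = 18 the demand price is (324 - 18)/6 = 51 and the supply price is (68 + 18)/2 = 43.
Deadweight loss = ½ · (51 - 43) · (30 - 18) = ½ · 8 · 12 = 48.

48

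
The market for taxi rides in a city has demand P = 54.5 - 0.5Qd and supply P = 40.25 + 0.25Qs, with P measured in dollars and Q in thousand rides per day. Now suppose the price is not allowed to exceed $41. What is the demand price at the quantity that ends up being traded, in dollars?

Rearranging demand gives Qd = 109 - 2P; rearranging supply gives Qs = 4P - 161. Equilibrium: 109 - 2P = 4P - 161, so 270 = 6P and P* = 45, Q* = 19.
The ceiling of 41 is below the equilibrium price 45, so it binds.
At P = 41: Qd = 109 - 2·41 = 27 and Qs = 4·41 - 161 = 3.
Only 3 units reach the market. On the demand curve, the marginal buyer's willingness to pay at Q = 3 is (109 - 3)/2 = 53.

53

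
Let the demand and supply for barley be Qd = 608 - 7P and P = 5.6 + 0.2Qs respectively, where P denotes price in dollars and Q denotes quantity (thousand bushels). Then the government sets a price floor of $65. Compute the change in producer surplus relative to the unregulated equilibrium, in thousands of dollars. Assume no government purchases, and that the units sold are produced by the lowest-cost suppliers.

Rearranging supply gives Qs = 5P - 28. Setting quantity demanded equal to quantity supplied, 608 - 7P = 5P - 28, gives P* = 53 and Q* = 237.
Since 65 > 53, the floor is binding.
At P = 65: Qd = 608 - 7·65 = 153 and Qs = 5·65 - 28 = 297.
Producer surplus without the control is ½ · (53 - 5.6) · 237 = 5616.9.
With the floor, 153 units are sold at 65. The supply price at Q = 153 is 36.2, so PS = ½ · [(65 - 5.6) + (65 - 36.2)] · 153 = 6747.3.
Change in producer surplus = 6747.3 - 5616.9 = 1130.4.

1130.4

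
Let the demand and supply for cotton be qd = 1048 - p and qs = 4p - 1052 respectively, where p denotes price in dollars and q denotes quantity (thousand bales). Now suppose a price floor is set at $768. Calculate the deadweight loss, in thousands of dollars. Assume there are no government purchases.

75690

Equilibrium: 1048 - p = 4p - 1052, so 2100 = 5p and p* = 420, q* = 628.
Since 768 > 420, the floor is binding.
At p = 768: qd = 1048 - 768 = 280 and qs = 4·768 - 1052 = 2020.
Quantity traded falls to 280. At q = 280 the demand price is 1048 - 280 = 768 and the supply price is (1052 + 280)/4 = 333.
Deadweight loss = ½ · (768 - 333) · (628 - 280) = ½ · 435 · 348 = 75690.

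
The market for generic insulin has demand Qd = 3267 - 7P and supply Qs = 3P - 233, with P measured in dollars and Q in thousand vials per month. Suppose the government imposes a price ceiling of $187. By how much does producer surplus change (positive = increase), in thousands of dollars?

-93317.5

Equilibrium: 3267 - 7P = 3P - 233, so 3500 = 10P and P* = 350, Q* = 817.
Because the ceiling (187) lies below the market-clearing price, it is binding.
At P = 187: Qd = 3267 - 7·187 = 1958 and Qs = 3·187 - 233 = 328.
Producer surplus without the control is ½ · (350 - 233/3) · 817 = 667489/6.
With the ceiling, producers sell 328 units at 187, so PS = ½ · (187 - 233/3) · 328 = 53792/3.
Change in producer surplus = 53792/3 - 667489/6 = -93317.5.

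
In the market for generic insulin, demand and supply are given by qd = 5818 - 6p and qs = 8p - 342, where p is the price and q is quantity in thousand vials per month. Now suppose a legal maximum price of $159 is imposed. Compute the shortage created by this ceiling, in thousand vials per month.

3934

Setting quantity demanded equal to quantity supplied, 5818 - 6p = 8p - 342, gives p* = 440 and q* = 3178.
Because the ceiling (159) lies below the market-clearing price, it is binding.
At p = 159: qd = 5818 - 6·159 = 4864 and qs = 8·159 - 342 = 930.
Shortage = qd - qs = 4864 - 930 = 3934.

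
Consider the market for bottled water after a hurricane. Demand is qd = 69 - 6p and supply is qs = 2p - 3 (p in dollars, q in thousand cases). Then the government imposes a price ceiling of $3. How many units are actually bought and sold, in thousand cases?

3

Without the control the market clears where 69 - 6p = 2p - 3, i.e. p* = 9 and q* = 15.
Since 3 < 9, the ceiling is binding.
At p = 3: qd = 69 - 6·3 = 51 and qs = 2·3 - 3 = 3.
The quantity actually transacted is the short side, supply: 3.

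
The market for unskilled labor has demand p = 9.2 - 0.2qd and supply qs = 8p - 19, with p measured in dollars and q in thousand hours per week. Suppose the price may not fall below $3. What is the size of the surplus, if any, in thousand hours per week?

0

Rearranging demand gives qd = 46 - 5p. Setting quantity demanded equal to quantity supplied, 46 - 5p = 8p - 19, gives p* = 5 and q* = 21.
The floor of 3 is below the equilibrium price 5, so it is not binding; the market clears at p* = 5, q* = 21.
Since the control does not bind, there is no surplus.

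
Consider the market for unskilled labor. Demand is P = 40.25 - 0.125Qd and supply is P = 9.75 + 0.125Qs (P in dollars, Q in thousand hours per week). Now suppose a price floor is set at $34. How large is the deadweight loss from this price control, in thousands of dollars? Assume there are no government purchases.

648

Rearranging demand gives Qd = 322 - 8P; rearranging supply gives Qs = 8P - 78. Without the control the market clears where 322 - 8P = 8P - 78, i.e. P* = 25 and Q* = 122.
Because the floor (34) lies above the market-clearing price, it is binding.
At P = 34: Qd = 322 - 8·34 = 50 and Qs = 8·34 - 78 = 194.
Quantity traded falls to 50. At Q = 50 the demand price is (322 - 50)/8 = 34 and the supply price is (78 + 50)/8 = 16.
Deadweight loss = ½ · (34 - 16) · (122 - 50) = ½ · 18 · 72 = 648.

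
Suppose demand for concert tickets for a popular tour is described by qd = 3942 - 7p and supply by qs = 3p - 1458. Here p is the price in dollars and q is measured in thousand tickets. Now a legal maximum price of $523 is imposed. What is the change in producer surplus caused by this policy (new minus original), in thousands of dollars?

-2320.5

In a free market, 3942 - 7p = 3p - 1458 gives the equilibrium p* = 540, q* = 162.
Because the ceiling (523) lies below the market-clearing price, it is binding.
At p = 523: qd = 3942 - 7·523 = 281 and qs = 3·523 - 1458 = 111.
Producer surplus without the control is ½ · (540 - 486) · 162 = 4374.
With the ceiling, producers sell 111 units at 523, so PS = ½ · (523 - 486) · 111 = 2053.5.
Change in producer surplus = 2053.5 - 4374 = -2320.5.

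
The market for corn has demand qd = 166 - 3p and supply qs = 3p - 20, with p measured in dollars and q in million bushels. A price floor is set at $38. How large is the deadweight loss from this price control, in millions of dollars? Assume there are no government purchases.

147

In a free market, 166 - 3p = 3p - 20 gives the equilibrium p* = 31, q* = 73.
The floor of 38 is above the equilibrium price 31, so it binds.
At p = 38: qd = 166 - 3·38 = 52 and qs = 3·38 - 20 = 94.
Quantity traded falls to 52. At q = 52 the demand price is (166 - 52)/3 = 38 and the supply price is (20 + 52)/3 = 24.
Deadweight loss = ½ · (38 - 24) · (73 - 52) = ½ · 14 · 21 = 147.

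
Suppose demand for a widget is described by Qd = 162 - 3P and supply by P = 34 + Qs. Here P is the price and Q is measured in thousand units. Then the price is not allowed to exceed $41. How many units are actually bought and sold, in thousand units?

7

Rearranging supply gives Qs = P - 34. Without the control the market clears where 162 - 3P = P - 34, i.e. P* = 49 and Q* = 15.
The ceiling of 41 is below the equilibrium price 49, so it binds.
At P = 41: Qd = 162 - 3·41 = 39 and Qs = 41 - 34 = 7.
The quantity actually transacted is the short side, supply: 7.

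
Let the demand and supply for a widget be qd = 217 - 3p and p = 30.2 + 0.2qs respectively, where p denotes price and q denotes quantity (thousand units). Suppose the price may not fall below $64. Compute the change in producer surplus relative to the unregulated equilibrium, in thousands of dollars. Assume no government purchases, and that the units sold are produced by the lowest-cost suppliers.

Rearranging supply gives qs = 5p - 151. Setting quantity demanded equal to quantity supplied, 217 - 3p = 5p - 151, gives p* = 46 and q* = 79.
Since 64 > 46, the floor is binding.
At p = 64: qd = 217 - 3·64 = 25 and qs = 5·64 - 151 = 169.
Producer surplus without the control is ½ · (46 - 30.2) · 79 = 624.1.
With the floor, 25 units are sold at 64. The supply price at q = 25 is 35.2, so PS = ½ · [(64 - 30.2) + (64 - 35.2)] · 25 = 782.5.
Change in producer surplus = 782.5 - 624.1 = 158.4.

158.4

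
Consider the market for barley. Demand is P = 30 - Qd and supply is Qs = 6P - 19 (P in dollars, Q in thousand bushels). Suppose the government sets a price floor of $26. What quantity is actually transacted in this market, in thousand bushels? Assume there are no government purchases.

Rearranging demand gives Qd = 30 - P. Equilibrium: 30 - P = 6P - 19, so 49 = 7P and P* = 7, Q* = 23.
Since 26 > 7, the floor is binding.
At P = 26: Qd = 30 - 26 = 4 and Qs = 6·26 - 19 = 137.
The quantity actually transacted is the short side, demand: 4.

4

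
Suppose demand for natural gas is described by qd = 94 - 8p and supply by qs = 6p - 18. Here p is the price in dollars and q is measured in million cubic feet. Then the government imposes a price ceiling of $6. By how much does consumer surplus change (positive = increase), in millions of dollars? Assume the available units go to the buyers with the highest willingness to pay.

In a free market, 94 - 8p = 6p - 18 gives the equilibrium p* = 8, q* = 30.
The ceiling of 6 is below the equilibrium price 8, so it binds.
At p = 6: qd = 94 - 8·6 = 46 and qs = 6·6 - 18 = 18.
Consumer surplus without the control is ½ · (11.75 - 8) · 30 = 56.25.
With the ceiling, 18 units are sold at 6 (assume they go to the highest-value buyers). The demand price at q = 18 is 9.5, so CS = ½ · [(11.75 - 6) + (9.5 - 6)] · 18 = 83.25.
Change in consumer surplus = 83.25 - 56.25 = 27.

27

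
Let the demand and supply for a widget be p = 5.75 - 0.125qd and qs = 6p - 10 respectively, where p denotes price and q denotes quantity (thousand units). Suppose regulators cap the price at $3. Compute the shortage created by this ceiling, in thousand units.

Rearranging demand gives qd = 46 - 8p. Without the control the market clears where 46 - 8p = 6p - 10, i.e. p* = 4 and q* = 14.
Since 3 < 4, the ceiling is binding.
At p = 3: qd = 46 - 8·3 = 22 and qs = 6·3 - 10 = 8.
Shortage = qd - qs = 22 - 8 = 14.

14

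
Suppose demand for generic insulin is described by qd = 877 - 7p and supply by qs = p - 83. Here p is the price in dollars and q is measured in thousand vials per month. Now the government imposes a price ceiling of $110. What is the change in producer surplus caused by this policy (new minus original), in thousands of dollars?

Equilibrium: 877 - 7p = p - 83, so 960 = 8p and p* = 120, q* = 37.
Since 110 < 120, the ceiling is binding.
At p = 110: qd = 877 - 7·110 = 107 and qs = 110 - 83 = 27.
Producer surplus without the control is ½ · (120 - 83) · 37 = 684.5.
With the ceiling, producers sell 27 units at 110, so PS = ½ · (110 - 83) · 27 = 364.5.
Change in producer surplus = 364.5 - 684.5 = -320.

-320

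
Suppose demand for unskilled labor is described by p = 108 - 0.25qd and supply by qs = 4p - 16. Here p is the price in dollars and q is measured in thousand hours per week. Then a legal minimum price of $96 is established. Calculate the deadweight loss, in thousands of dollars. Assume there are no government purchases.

6400

Rearranging demand gives qd = 432 - 4p. Setting quantity demanded equal to quantity supplied, 432 - 4p = 4p - 16, gives p* = 56 and q* = 208.
Because the floor (96) lies above the market-clearing price, it is binding.
At p = 96: qd = 432 - 4·96 = 48 and qs = 4·96 - 16 = 368.
Quantity traded falls to 48. At q = 48 the demand price is (432 - 48)/4 = 96 and the supply price is (16 + 48)/4 = 16.
Deadweight loss = ½ · (96 - 16) · (208 - 48) = ½ · 80 · 160 = 6400.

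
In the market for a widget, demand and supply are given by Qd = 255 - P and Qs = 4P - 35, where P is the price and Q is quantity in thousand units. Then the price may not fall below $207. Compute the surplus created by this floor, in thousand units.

745

Setting quantity demanded equal to quantity supplied, 255 - P = 4P - 35, gives P* = 58 and Q* = 197.
Since 207 > 58, the floor is binding.
At P = 207: Qd = 255 - 207 = 48 and Qs = 4·207 - 35 = 793.
Surplus = Qs - Qd = 793 - 48 = 745.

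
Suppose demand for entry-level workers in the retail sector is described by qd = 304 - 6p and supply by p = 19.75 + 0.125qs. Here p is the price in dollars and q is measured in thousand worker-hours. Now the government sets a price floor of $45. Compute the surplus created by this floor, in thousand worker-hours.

Rearranging supply gives qs = 8p - 158. Without the control the market clears where 304 - 6p = 8p - 158, i.e. p* = 33 and q* = 106.
The floor of 45 is above the equilibrium price 33, so it binds.
At p = 45: qd = 304 - 6·45 = 34 and qs = 8·45 - 158 = 202.
Surplus = qs - qd = 202 - 34 = 168.

168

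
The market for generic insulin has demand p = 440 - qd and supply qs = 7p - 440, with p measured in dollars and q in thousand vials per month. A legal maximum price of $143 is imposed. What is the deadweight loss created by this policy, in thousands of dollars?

Rearranging demand gives qd = 440 - p. In a free market, 440 - p = 7p - 440 gives the equilibrium p* = 110, q* = 330.
Since 143 is above p* = 110, the ceiling does not bind and the free-market outcome prevails.
Since the control does not bind, no trades are prevented and deadweight loss is zero.

0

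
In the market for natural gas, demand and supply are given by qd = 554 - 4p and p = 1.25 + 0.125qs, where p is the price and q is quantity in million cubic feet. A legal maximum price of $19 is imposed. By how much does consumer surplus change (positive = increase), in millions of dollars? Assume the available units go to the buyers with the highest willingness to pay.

Rearranging supply gives qs = 8p - 10. Setting quantity demanded equal to quantity supplied, 554 - 4p = 8p - 10, gives p* = 47 and q* = 366.
Since 19 < 47, the ceiling is binding.
At p = 19: qd = 554 - 4·19 = 478 and qs = 8·19 - 10 = 142.
Consumer surplus without the control is ½ · (138.5 - 47) · 366 = 16744.5.
With the ceiling, 142 units are sold at 19 (assume they go to the highest-value buyers). The demand price at q = 142 is 103, so CS = ½ · [(138.5 - 19) + (103 - 19)] · 142 = 14448.5.
Change in consumer surplus = 14448.5 - 16744.5 = -2296.

-2296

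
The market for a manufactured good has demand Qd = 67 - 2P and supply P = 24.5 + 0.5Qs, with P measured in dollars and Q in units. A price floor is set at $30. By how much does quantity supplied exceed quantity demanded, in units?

4

Rearranging supply gives Qs = 2P - 49. Without the control the market clears where 67 - 2P = 2P - 49, i.e. P* = 29 and Q* = 9.
The floor of 30 is above the equilibrium price 29, so it binds.
At P = 30: Qd = 67 - 2·30 = 7 and Qs = 2·30 - 49 = 11.
Surplus = Qs - Qd = 11 - 7 = 4.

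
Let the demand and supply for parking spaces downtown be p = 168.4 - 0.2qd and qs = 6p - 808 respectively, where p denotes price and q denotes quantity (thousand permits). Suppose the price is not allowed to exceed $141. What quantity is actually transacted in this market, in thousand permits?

Rearranging demand gives qd = 842 - 5p. In a free market, 842 - 5p = 6p - 808 gives the equilibrium p* = 150, q* = 92.
Since 141 < 150, the ceiling is binding.
At p = 141: qd = 842 - 5·141 = 137 and qs = 6·141 - 808 = 38.
The quantity actually transacted is the short side, supply: 38.

38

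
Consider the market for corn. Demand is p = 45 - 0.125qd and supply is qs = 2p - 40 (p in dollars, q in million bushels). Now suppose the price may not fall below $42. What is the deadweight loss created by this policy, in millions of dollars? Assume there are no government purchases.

80

Rearranging demand gives qd = 360 - 8p. Setting quantity demanded equal to quantity supplied, 360 - 8p = 2p - 40, gives p* = 40 and q* = 40.
Because the floor (42) lies above the market-clearing price, it is binding.
At p = 42: qd = 360 - 8·42 = 24 and qs = 2·42 - 40 = 44.
Quantity traded falls to 24. At q = 24 the demand price is (360 - 24)/8 = 42 and the supply price is (40 + 24)/2 = 32.
Deadweight loss = ½ · (42 - 32) · (40 - 24) = ½ · 10 · 16 = 80.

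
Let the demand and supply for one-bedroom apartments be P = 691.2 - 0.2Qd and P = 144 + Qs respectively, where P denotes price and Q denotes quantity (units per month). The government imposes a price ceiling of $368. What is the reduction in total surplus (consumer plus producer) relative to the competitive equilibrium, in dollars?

32294.4

Rearranging demand gives Qd = 3456 - 5P; rearranging supply gives Qs = P - 144. Without the control the market clears where 3456 - 5P = P - 144, i.e. P* = 600 and Q* = 456.
The ceiling of 368 is below the equilibrium price 600, so it binds.
At P = 368: Qd = 3456 - 5·368 = 1616 and Qs = 368 - 144 = 224.
Quantity traded falls to 224. At Q = 224 the demand price is (3456 - 224)/5 = 646.4 and the supply price is 144 + 224 = 368.
Deadweight loss = ½ · (646.4 - 368) · (456 - 224) = ½ · 278.4 · 232 = 32294.4.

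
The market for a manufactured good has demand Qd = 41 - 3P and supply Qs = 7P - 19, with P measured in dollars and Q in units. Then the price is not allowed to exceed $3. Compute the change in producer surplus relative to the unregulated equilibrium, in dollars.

-37.5

Without the control the market clears where 41 - 3P = 7P - 19, i.e. P* = 6 and Q* = 23.
Because the ceiling (3) lies below the market-clearing price, it is binding.
At P = 3: Qd = 41 - 3·3 = 32 and Qs = 7·3 - 19 = 2.
Producer surplus without the control is ½ · (6 - 19/7) · 23 = 529/14.
With the ceiling, producers sell 2 units at 3, so PS = ½ · (3 - 19/7) · 2 = 2/7.
Change in producer surplus = 2/7 - 529/14 = -37.5.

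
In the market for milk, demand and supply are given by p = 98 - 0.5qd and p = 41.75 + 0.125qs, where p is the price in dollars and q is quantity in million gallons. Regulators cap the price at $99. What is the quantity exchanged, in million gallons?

90

Rearranging demand gives qd = 196 - 2p; rearranging supply gives qs = 8p - 334. Without the control the market clears where 196 - 2p = 8p - 334, i.e. p* = 53 and q* = 90.
The ceiling of 99 is above the equilibrium price 53, so it is not binding; the market clears at p* = 53, q* = 90.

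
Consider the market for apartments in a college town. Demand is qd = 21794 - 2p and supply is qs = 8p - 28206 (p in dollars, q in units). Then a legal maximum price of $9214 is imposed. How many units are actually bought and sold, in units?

Equilibrium: 21794 - 2p = 8p - 28206, so 50000 = 10p and p* = 5000, q* = 11794.
Since 9214 is above p* = 5000, the ceiling does not bind and the free-market outcome prevails.

11794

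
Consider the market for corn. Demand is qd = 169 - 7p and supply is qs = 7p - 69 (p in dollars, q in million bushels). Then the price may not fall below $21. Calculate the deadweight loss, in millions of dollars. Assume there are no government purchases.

Equilibrium: 169 - 7p = 7p - 69, so 238 = 14p and p* = 17, q* = 50.
Since 21 > 17, the floor is binding.
At p = 21: qd = 169 - 7·21 = 22 and qs = 7·21 - 69 = 78.
Quantity traded falls to 22. At q = 22 the demand price is (169 - 22)/7 = 21 and the supply price is (69 + 22)/7 = 13.
Deadweight loss = ½ · (21 - 13) · (50 - 22) = ½ · 8 · 28 = 112.

112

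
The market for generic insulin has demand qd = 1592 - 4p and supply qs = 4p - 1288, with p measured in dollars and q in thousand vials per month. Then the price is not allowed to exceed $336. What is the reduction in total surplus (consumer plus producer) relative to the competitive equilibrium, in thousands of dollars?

In a free market, 1592 - 4p = 4p - 1288 gives the equilibrium p* = 360, q* = 152.
The ceiling of 336 is below the equilibrium price 360, so it binds.
At p = 336: qd = 1592 - 4·336 = 248 and qs = 4·336 - 1288 = 56.
Quantity traded falls to 56. At q = 56 the demand price is (1592 - 56)/4 = 384 and the supply price is (1288 + 56)/4 = 336.
Deadweight loss = ½ · (384 - 336) · (152 - 56) = ½ · 48 · 96 = 2304.

2304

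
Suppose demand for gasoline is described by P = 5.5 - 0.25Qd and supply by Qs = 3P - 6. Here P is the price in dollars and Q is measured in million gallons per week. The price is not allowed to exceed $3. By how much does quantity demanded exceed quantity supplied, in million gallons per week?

Rearranging demand gives Qd = 22 - 4P. Equilibrium: 22 - 4P = 3P - 6, so 28 = 7P and P* = 4, Q* = 6.
Since 3 < 4, the ceiling is binding.
At P = 3: Qd = 22 - 4·3 = 10 and Qs = 3·3 - 6 = 3.
Shortage = Qd - Qs = 10 - 3 = 7.

7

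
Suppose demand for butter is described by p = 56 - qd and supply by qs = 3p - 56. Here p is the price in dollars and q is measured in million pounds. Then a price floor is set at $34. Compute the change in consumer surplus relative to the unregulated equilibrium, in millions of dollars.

Rearranging demand gives qd = 56 - p. Setting quantity demanded equal to quantity supplied, 56 - p = 3p - 56, gives p* = 28 and q* = 28.
Since 34 > 28, the floor is binding.
At p = 34: qd = 56 - 34 = 22 and qs = 3·34 - 56 = 46.
Consumer surplus without the control is ½ · (56 - 28) · 28 = 392.
With the floor, consumers buy 22 units at 34, so CS = ½ · (56 - 34) · 22 = 242.
Change in consumer surplus = 242 - 392 = -150.

-150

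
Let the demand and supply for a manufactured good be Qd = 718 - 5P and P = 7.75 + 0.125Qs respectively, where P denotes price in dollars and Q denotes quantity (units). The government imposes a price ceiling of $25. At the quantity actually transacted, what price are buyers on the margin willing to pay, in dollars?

116

Rearranging supply gives Qs = 8P - 62. In a free market, 718 - 5P = 8P - 62 gives the equilibrium P* = 60, Q* = 418.
Because the ceiling (25) lies below the market-clearing price, it is binding.
At P = 25: Qd = 718 - 5·25 = 593 and Qs = 8·25 - 62 = 138.
Only 138 units reach the market. On the demand curve, the marginal buyer's willingness to pay at Q = 138 is (718 - 138)/5 = 116.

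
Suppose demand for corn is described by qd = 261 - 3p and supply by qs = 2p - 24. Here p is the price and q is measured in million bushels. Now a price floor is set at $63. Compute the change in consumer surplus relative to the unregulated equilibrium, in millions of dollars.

-486

Equilibrium: 261 - 3p = 2p - 24, so 285 = 5p and p* = 57, q* = 90.
The floor of 63 is above the equilibrium price 57, so it binds.
At p = 63: qd = 261 - 3·63 = 72 and qs = 2·63 - 24 = 102.
Consumer surplus without the control is ½ · (87 - 57) · 90 = 1350.
With the floor, consumers buy 72 units at 63, so CS = ½ · (87 - 63) · 72 = 864.
Change in consumer surplus = 864 - 1350 = -486.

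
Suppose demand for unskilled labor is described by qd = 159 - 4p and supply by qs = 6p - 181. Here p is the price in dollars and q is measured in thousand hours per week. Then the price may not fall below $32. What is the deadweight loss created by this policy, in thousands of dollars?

Equilibrium: 159 - 4p = 6p - 181, so 340 = 10p and p* = 34, q* = 23.
Since 32 is below p* = 34, the floor does not bind and the free-market outcome prevails.
Since the control does not bind, no trades are prevented and deadweight loss is zero.

0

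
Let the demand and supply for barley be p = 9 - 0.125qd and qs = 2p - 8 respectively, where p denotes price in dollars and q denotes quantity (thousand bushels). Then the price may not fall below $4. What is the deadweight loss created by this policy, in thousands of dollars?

0

Rearranging demand gives qd = 72 - 8p. Setting quantity demanded equal to quantity supplied, 72 - 8p = 2p - 8, gives p* = 8 and q* = 8.
Since 4 is below p* = 8, the floor does not bind and the free-market outcome prevails.
Since the control does not bind, no trades are prevented and deadweight loss is zero.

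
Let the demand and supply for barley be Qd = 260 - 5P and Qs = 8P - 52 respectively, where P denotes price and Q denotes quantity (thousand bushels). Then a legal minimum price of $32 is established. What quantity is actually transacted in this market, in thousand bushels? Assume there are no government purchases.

100

Setting quantity demanded equal to quantity supplied, 260 - 5P = 8P - 52, gives P* = 24 and Q* = 140.
The floor of 32 is above the equilibrium price 24, so it binds.
At P = 32: Qd = 260 - 5·32 = 100 and Qs = 8·32 - 52 = 204.
The quantity actually transacted is the short side, demand: 100.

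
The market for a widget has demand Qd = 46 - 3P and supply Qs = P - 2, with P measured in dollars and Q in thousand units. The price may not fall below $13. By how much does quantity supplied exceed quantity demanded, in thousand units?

Without the control the market clears where 46 - 3P = P - 2, i.e. P* = 12 and Q* = 10.
The floor of 13 is above the equilibrium price 12, so it binds.
At P = 13: Qd = 46 - 3·13 = 7 and Qs = 13 - 2 = 11.
Surplus = Qs - Qd = 11 - 7 = 4.

4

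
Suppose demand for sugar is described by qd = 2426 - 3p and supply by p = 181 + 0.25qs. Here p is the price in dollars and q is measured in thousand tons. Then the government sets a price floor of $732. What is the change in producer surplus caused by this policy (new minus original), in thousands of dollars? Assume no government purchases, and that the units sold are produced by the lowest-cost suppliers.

-24604.5

Rearranging supply gives qs = 4p - 724. Without the control the market clears where 2426 - 3p = 4p - 724, i.e. p* = 450 and q* = 1076.
The floor of 732 is above the equilibrium price 450, so it binds.
At p = 732: qd = 2426 - 3·732 = 230 and qs = 4·732 - 724 = 2204.
Producer surplus without the control is ½ · (450 - 181) · 1076 = 144722.
With the floor, 230 units are sold at 732. The supply price at q = 230 is 238.5, so PS = ½ · [(732 - 181) + (732 - 238.5)] · 230 = 120117.5.
Change in producer surplus = 120117.5 - 144722 = -24604.5.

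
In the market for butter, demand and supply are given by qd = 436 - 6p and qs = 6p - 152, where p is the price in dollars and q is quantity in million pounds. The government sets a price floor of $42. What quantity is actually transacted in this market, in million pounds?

142

Without the control the market clears where 436 - 6p = 6p - 152, i.e. p* = 49 and q* = 142.
The floor of 42 is below the equilibrium price 49, so it is not binding; the market clears at p* = 49, q* = 142.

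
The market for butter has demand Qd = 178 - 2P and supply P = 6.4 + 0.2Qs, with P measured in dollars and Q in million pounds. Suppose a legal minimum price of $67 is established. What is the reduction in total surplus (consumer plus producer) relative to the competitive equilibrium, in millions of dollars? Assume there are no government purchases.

1916.6

Rearranging supply gives Qs = 5P - 32. Without the control the market clears where 178 - 2P = 5P - 32, i.e. P* = 30 and Q* = 118.
The floor of 67 is above the equilibrium price 30, so it binds.
At P = 67: Qd = 178 - 2·67 = 44 and Qs = 5·67 - 32 = 303.
Quantity traded falls to 44. At Q = 44 the demand price is (178 - 44)/2 = 67 and the supply price is (32 + 44)/5 = 15.2.
Deadweight loss = ½ · (67 - 15.2) · (118 - 44) = ½ · 51.8 · 74 = 1916.6.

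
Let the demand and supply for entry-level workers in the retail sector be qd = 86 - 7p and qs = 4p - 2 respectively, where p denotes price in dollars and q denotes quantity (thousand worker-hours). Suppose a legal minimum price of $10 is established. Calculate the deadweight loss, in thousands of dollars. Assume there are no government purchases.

38.5

Setting quantity demanded equal to quantity supplied, 86 - 7p = 4p - 2, gives p* = 8 and q* = 30.
Since 10 > 8, the floor is binding.
At p = 10: qd = 86 - 7·10 = 16 and qs = 4·10 - 2 = 38.
Quantity traded falls to 16. At q = 16 the demand price is (86 - 16)/7 = 10 and the supply price is (2 + 16)/4 = 4.5.
Deadweight loss = ½ · (10 - 4.5) · (30 - 16) = ½ · 5.5 · 14 = 38.5.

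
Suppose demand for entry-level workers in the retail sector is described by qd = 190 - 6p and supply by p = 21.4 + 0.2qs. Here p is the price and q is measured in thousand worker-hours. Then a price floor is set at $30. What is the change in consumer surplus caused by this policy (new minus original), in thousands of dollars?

Rearranging supply gives qs = 5p - 107. In a free market, 190 - 6p = 5p - 107 gives the equilibrium p* = 27, q* = 28.
Because the floor (30) lies above the market-clearing price, it is binding.
At p = 30: qd = 190 - 6·30 = 10 and qs = 5·30 - 107 = 43.
Consumer surplus without the control is ½ · (95/3 - 27) · 28 = 196/3.
With the floor, consumers buy 10 units at 30, so CS = ½ · (95/3 - 30) · 10 = 25/3.
Change in consumer surplus = 25/3 - 196/3 = -57.

-57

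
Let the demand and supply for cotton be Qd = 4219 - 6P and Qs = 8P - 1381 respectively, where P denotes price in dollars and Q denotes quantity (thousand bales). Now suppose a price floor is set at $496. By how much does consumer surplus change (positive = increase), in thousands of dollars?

-146976

Setting quantity demanded equal to quantity supplied, 4219 - 6P = 8P - 1381, gives P* = 400 and Q* = 1819.
Since 496 > 400, the floor is binding.
At P = 496: Qd = 4219 - 6·496 = 1243 and Qs = 8·496 - 1381 = 2587.
Consumer surplus without the control is ½ · (4219/6 - 400) · 1819 = 3308761/12.
With the floor, consumers buy 1243 units at 496, so CS = ½ · (4219/6 - 496) · 1243 = 1545049/12.
Change in consumer surplus = 1545049/12 - 3308761/12 = -146976.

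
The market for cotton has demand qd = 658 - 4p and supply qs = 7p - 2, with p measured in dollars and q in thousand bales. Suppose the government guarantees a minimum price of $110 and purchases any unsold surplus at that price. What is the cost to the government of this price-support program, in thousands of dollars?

60500

Without the control the market clears where 658 - 4p = 7p - 2, i.e. p* = 60 and q* = 418.
The floor of 110 is above the equilibrium price 60, so it binds.
At p = 110: qd = 658 - 4·110 = 218 and qs = 7·110 - 2 = 768.
Surplus = qs - qd = 550.
Government expenditure = surplus × support price = 550 × 110 = 60500.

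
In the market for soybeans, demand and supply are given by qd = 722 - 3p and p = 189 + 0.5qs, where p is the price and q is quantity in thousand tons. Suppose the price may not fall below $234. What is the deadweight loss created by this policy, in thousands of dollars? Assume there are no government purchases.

735

Rearranging supply gives qs = 2p - 378. Setting quantity demanded equal to quantity supplied, 722 - 3p = 2p - 378, gives p* = 220 and q* = 62.
The floor of 234 is above the equilibrium price 220, so it binds.
At p = 234: qd = 722 - 3·234 = 20 and qs = 2·234 - 378 = 90.
Quantity traded falls to 20. At q = 20 the demand price is (722 - 20)/3 = 234 and the supply price is (378 + 20)/2 = 199.
Deadweight loss = ½ · (234 - 199) · (62 - 20) = ½ · 35 · 42 = 735.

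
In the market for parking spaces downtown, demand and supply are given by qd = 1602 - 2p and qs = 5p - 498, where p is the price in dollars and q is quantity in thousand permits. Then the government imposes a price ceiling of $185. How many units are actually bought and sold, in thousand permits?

In a free market, 1602 - 2p = 5p - 498 gives the equilibrium p* = 300, q* = 1002.
Because the ceiling (185) lies below the market-clearing price, it is binding.
At p = 185: qd = 1602 - 2·185 = 1232 and qs = 5·185 - 498 = 427.
The quantity actually transacted is the short side, supply: 427.

427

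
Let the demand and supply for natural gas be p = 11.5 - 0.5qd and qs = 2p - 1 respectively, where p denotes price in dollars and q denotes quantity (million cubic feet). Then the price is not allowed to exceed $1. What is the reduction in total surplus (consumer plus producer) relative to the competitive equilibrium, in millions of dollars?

50

Rearranging demand gives qd = 23 - 2p. Equilibrium: 23 - 2p = 2p - 1, so 24 = 4p and p* = 6, q* = 11.
Because the ceiling (1) lies below the market-clearing price, it is binding.
At p = 1: qd = 23 - 2·1 = 21 and qs = 2·1 - 1 = 1.
Quantity traded falls to 1. At q = 1 the demand price is (23 - 1)/2 = 11 and the supply price is (1 + 1)/2 = 1.
Deadweight loss = ½ · (11 - 1) · (11 - 1) = ½ · 10 · 10 = 50.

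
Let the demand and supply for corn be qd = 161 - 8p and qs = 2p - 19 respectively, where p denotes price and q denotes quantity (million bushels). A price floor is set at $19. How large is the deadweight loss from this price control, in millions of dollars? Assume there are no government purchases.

20

Without the control the market clears where 161 - 8p = 2p - 19, i.e. p* = 18 and q* = 17.
The floor of 19 is above the equilibrium price 18, so it binds.
At p = 19: qd = 161 - 8·19 = 9 and qs = 2·19 - 19 = 19.
Quantity traded falls to 9. At q = 9 the demand price is (161 - 9)/8 = 19 and the supply price is (19 + 9)/2 = 14.
Deadweight loss = ½ · (19 - 14) · (17 - 9) = ½ · 5 · 8 = 20.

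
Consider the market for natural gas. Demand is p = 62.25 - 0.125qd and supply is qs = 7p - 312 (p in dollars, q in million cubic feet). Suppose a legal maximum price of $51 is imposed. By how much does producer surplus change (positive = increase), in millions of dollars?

-166.5

Rearranging demand gives qd = 498 - 8p. In a free market, 498 - 8p = 7p - 312 gives the equilibrium p* = 54, q* = 66.
Since 51 < 54, the ceiling is binding.
At p = 51: qd = 498 - 8·51 = 90 and qs = 7·51 - 312 = 45.
Producer surplus without the control is ½ · (54 - 312/7) · 66 = 2178/7.
With the ceiling, producers sell 45 units at 51, so PS = ½ · (51 - 312/7) · 45 = 2025/14.
Change in producer surplus = 2025/14 - 2178/7 = -166.5.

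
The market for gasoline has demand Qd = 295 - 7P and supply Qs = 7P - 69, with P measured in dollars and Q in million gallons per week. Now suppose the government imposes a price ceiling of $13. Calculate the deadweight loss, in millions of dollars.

1183

Setting quantity demanded equal to quantity supplied, 295 - 7P = 7P - 69, gives P* = 26 and Q* = 113.
The ceiling of 13 is below the equilibrium price 26, so it binds.
At P = 13: Qd = 295 - 7·13 = 204 and Qs = 7·13 - 69 = 22.
Quantity traded falls to 22. At Q = 22 the demand price is (295 - 22)/7 = 39 and the supply price is (69 + 22)/7 = 13.
Deadweight loss = ½ · (39 - 13) · (113 - 22) = ½ · 26 · 91 = 1183.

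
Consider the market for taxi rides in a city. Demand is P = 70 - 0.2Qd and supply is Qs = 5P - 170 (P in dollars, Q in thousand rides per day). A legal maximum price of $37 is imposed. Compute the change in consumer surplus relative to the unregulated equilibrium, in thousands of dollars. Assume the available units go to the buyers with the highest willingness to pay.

Rearranging demand gives Qd = 350 - 5P. Without the control the market clears where 350 - 5P = 5P - 170, i.e. P* = 52 and Q* = 90.
Since 37 < 52, the ceiling is binding.
At P = 37: Qd = 350 - 5·37 = 165 and Qs = 5·37 - 170 = 15.
Consumer surplus without the control is ½ · (70 - 52) · 90 = 810.
With the ceiling, 15 units are sold at 37 (assume they go to the highest-value buyers). The demand price at Q = 15 is 67, so CS = ½ · [(70 - 37) + (67 - 37)] · 15 = 472.5.
Change in consumer surplus = 472.5 - 810 = -337.5.

-337.5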